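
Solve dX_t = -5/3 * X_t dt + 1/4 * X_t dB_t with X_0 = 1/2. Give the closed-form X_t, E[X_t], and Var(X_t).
X_t = 1/2 * exp((-163/96) t + (1/4) B_t); E[X_t] = exp(-5*t/3)/2; Var(X_t) = (exp(t/16) - 1)*exp(-10*t/3)/4

For GBM dX = mu X dt + sigma X dB with X_0 = x_0, apply Itô to Y = log X: dY = (mu - sigma^2/2) dt + sigma dB, so Y_t = log(x_0) + (mu - sigma^2/2) t + sigma B_t and hence X_t = x_0 * exp((mu - sigma^2/2) t + sigma B_t).
With mu = -5/3, sigma = 1/4, x_0 = 1/2, this gives:
  X_t = 1/2 * exp((-163/96) * t + (1/4) * B_t).
Since sigma*B_t ~ Normal(0, sigma^2 t), E[exp(sigma*B_t)] = exp(sigma^2 t / 2); so E[X_t] = x_0 * exp((mu - sigma^2/2) t) * exp(sigma^2 t / 2) = x_0 * exp(mu t) = exp(-5*t/3)/2.
Var(X_t) = E[X_t^2] - (E[X_t])^2 = x_0^2 * exp(2 mu t) * (exp(sigma^2 t) - 1) = (exp(t/16) - 1)*exp(-10*t/3)/4.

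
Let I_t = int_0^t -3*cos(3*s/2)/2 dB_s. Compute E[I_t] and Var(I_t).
E[I_t] = 0; Var(I_t) = 9*t/8 + 3*sin(3*t)/8

The Itô integral of a deterministic integrand f(s) has mean 0 because each increment f(s) * (B_{s+ds} - B_s) has mean 0. By the Itô isometry:
  Var( int_0^t f(s) dB_s ) = E[ (int_0^t f(s) dB_s)^2 ] = int_0^t f(s)^2 ds.
Here f(s) = -3*cos(3*s/2)/2, so f(s)^2 = 9*cos(3*s/2)^2/4. Integrate:
  int_0^t (9*cos(3*s/2)^2/4) ds = 9*t/8 + 3*sin(3*t)/8.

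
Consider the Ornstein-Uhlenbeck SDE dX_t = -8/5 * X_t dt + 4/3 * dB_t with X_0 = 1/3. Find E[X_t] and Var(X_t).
E[X_t] = exp(-8*t/5)/3; Var(X_t) = 5/9 - 5*exp(-16*t/5)/9

The OU SDE dX = -theta X dt + sigma dB admits the integrating factor exp(theta t): d(exp(theta t) X_t) = sigma exp(theta t) dB_t. Integrating from 0 to t:
  X_t = x_0 * exp(-theta t) + sigma * int_0^t exp(-theta (t-s)) dB_s.
The Itô integral has mean 0 and (by the Itô isometry) variance sigma^2 * int_0^t exp(-2 theta (t - s)) ds = sigma^2 * (1 - exp(-2 theta t)) / (2 theta).
With theta = 8/5, sigma = 4/3, x_0 = 1/3:
  E[X_t] = 1/3 * exp(-8/5 t) = exp(-8*t/5)/3
  Var(X_t) = (4/3)^2 * (1 - exp(-2*8/5 t)) / (2 * 8/5) = 5/9 - 5*exp(-16*t/5)/9.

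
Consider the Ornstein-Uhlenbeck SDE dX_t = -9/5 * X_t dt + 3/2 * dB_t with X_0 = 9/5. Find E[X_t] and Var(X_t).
E[X_t] = 9*exp(-9*t/5)/5; Var(X_t) = 5/8 - 5*exp(-18*t/5)/8

The OU SDE dX = -theta X dt + sigma dB admits the integrating factor exp(theta t): d(exp(theta t) X_t) = sigma exp(theta t) dB_t. Integrating from 0 to t:
  X_t = x_0 * exp(-theta t) + sigma * int_0^t exp(-theta (t-s)) dB_s.
The Itô integral has mean 0 and (by the Itô isometry) variance sigma^2 * int_0^t exp(-2 theta (t - s)) ds = sigma^2 * (1 - exp(-2 theta t)) / (2 theta).
With theta = 9/5, sigma = 3/2, x_0 = 9/5:
  E[X_t] = 9/5 * exp(-9/5 t) = 9*exp(-9*t/5)/5
  Var(X_t) = (3/2)^2 * (1 - exp(-2*9/5 t)) / (2 * 9/5) = 5/8 - 5*exp(-18*t/5)/8.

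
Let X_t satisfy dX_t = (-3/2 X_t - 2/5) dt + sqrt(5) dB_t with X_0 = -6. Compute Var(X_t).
Var(X_t) = 5/3 - 5*exp(-3*t)/3

The variance V(t) = Var(X_t) satisfies V'(t) = 2 a V(t) + c^2 with V(0) = 0 (drift coefficient is linear in X, diffusion is constant). With a = -3/2, c = sqrt(5), the solution is
  V(t) = (c^2 / (2 a)) * (exp(2 a t) - 1)
       = (sqrt(5)^2 / (2*(-3/2))) * (exp((-3) t) - 1)
       = 5/3 - 5*exp(-3*t)/3.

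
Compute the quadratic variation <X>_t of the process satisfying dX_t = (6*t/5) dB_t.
<X>_t = 12*t^3/25

For an Itô process dX_t = a(t) dt + b(t) dB_t, the quadratic variation is <X>_t = int_0^t b(s)^2 ds (the drift term does not contribute). Here b(s) = 6*s/5, so
  b(s)^2 = 36*s^2/25.
Integrating from 0 to t:
  <X>_t = int_0^t (36*s^2/25) ds = 12*t^3/25.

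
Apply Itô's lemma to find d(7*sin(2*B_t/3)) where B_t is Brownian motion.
d(7*sin(2*B_t/3)) = (-14*sin(2*B_t/3)/9) dt + (14*cos(2*B_t/3)/3) dB_t

Itô's formula for f(B_t) gives d f(B_t) = f'(B_t) dB_t + (1/2) f''(B_t) dt. Compute derivatives of f(x) = 7*sin(2*x/3):
  f'(x)  = 14*cos(2*x/3)/3
  f''(x) = -28*sin(2*x/3)/9
Substitute x = B_t and multiply the f'' term by 1/2:
  drift     = (1/2) * (-28*sin(2*x/3)/9) evaluated at B_t = -14*sin(2*B_t/3)/9
  diffusion = (14*cos(2*x/3)/3) evaluated at B_t = 14*cos(2*B_t/3)/3
Therefore d(7*sin(2*B_t/3)) = (-14*sin(2*B_t/3)/9) dt + (14*cos(2*B_t/3)/3) dB_t.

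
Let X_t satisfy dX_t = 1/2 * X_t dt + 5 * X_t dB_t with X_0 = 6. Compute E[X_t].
E[X_t] = 6*exp(t/2)

For GBM dX = mu X dt + sigma X dB with X_0 = x_0, apply Itô to Y = log X: dY = (mu - sigma^2/2) dt + sigma dB, so Y_t = log(x_0) + (mu - sigma^2/2) t + sigma B_t and hence X_t = x_0 * exp((mu - sigma^2/2) t + sigma B_t).
With mu = 1/2, sigma = 5, x_0 = 6, this gives:
  X_t = 6 * exp((-12) * t + (5) * B_t).
Since sigma*B_t ~ Normal(0, sigma^2 t), E[exp(sigma*B_t)] = exp(sigma^2 t / 2); so E[X_t] = x_0 * exp((mu - sigma^2/2) t) * exp(sigma^2 t / 2) = x_0 * exp(mu t) = 6*exp(t/2).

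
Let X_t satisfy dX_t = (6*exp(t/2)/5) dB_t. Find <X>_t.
<X>_t = 36*exp(t)/25 - 36/25

For an Itô process dX_t = a(t) dt + b(t) dB_t, the quadratic variation is <X>_t = int_0^t b(s)^2 ds (the drift term does not contribute). Here b(s) = 6*exp(s/2)/5, so
  b(s)^2 = 36*exp(s)/25.
Integrating from 0 to t:
  <X>_t = int_0^t (36*exp(s)/25) ds = 36*exp(t)/25 - 36/25.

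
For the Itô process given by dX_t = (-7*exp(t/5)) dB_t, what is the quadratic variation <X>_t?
<X>_t = 245*exp(2*t/5)/2 - 245/2

For an Itô process dX_t = a(t) dt + b(t) dB_t, the quadratic variation is <X>_t = int_0^t b(s)^2 ds (the drift term does not contribute). Here b(s) = -7*exp(s/5), so
  b(s)^2 = 49*exp(2*s/5).
Integrating from 0 to t:
  <X>_t = int_0^t (49*exp(2*s/5)) ds = 245*exp(2*t/5)/2 - 245/2.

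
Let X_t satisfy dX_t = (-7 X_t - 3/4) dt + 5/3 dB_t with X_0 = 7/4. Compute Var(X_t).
Var(X_t) = 25/126 - 25*exp(-14*t)/126

The variance V(t) = Var(X_t) satisfies V'(t) = 2 a V(t) + c^2 with V(0) = 0 (drift coefficient is linear in X, diffusion is constant). With a = -7, c = 5/3, the solution is
  V(t) = (c^2 / (2 a)) * (exp(2 a t) - 1)
       = ((5/3)^2 / (2*(-7))) * (exp((-14) t) - 1)
       = 25/126 - 25*exp(-14*t)/126.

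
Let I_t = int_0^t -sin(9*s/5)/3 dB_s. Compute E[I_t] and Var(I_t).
E[I_t] = 0; Var(I_t) = t/18 - 5*sin(18*t/5)/324

The Itô integral of a deterministic integrand f(s) has mean 0 because each increment f(s) * (B_{s+ds} - B_s) has mean 0. By the Itô isometry:
  Var( int_0^t f(s) dB_s ) = E[ (int_0^t f(s) dB_s)^2 ] = int_0^t f(s)^2 ds.
Here f(s) = -sin(9*s/5)/3, so f(s)^2 = sin(9*s/5)^2/9. Integrate:
  int_0^t (sin(9*s/5)^2/9) ds = t/18 - 5*sin(18*t/5)/324.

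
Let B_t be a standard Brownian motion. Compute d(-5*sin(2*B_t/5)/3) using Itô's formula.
d(-5*sin(2*B_t/5)/3) = (2*sin(2*B_t/5)/15) dt + (-2*cos(2*B_t/5)/3) dB_t

Itô's formula for f(B_t) gives d f(B_t) = f'(B_t) dB_t + (1/2) f''(B_t) dt. Compute derivatives of f(x) = -5*sin(2*x/5)/3:
  f'(x)  = -2*cos(2*x/5)/3
  f''(x) = 4*sin(2*x/5)/15
Substitute x = B_t and multiply the f'' term by 1/2:
  drift     = (1/2) * (4*sin(2*x/5)/15) evaluated at B_t = 2*sin(2*B_t/5)/15
  diffusion = (-2*cos(2*x/5)/3) evaluated at B_t = -2*cos(2*B_t/5)/3
Therefore d(-5*sin(2*B_t/5)/3) = (2*sin(2*B_t/5)/15) dt + (-2*cos(2*B_t/5)/3) dB_t.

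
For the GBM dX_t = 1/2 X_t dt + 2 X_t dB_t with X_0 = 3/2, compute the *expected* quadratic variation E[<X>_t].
E[<X>_t] = 9*exp(5*t)/5 - 9/5

<X>_t = int_0^t (2 * X_s)^2 ds. Taking expectation inside the integral: E[<X>_t] = 2^2 * int_0^t E[X_s^2] ds. For GBM, E[X_s^2] = x_0^2 * exp((2 mu + sigma^2) s). Integrating:
  E[<X>_t] = 2^2 * (3/2)^2 * (exp((2*(1/2) + 2^2) t) - 1) / (2*(1/2) + 2^2)
           = 2^2 * (3/2)^2 * (exp(5 t) - 1) / 5 = 9*exp(5*t)/5 - 9/5.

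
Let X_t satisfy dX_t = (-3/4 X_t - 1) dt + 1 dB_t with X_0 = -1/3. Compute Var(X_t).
Var(X_t) = 2/3 - 2*exp(-3*t/2)/3

The variance V(t) = Var(X_t) satisfies V'(t) = 2 a V(t) + c^2 with V(0) = 0 (drift coefficient is linear in X, diffusion is constant). With a = -3/4, c = 1, the solution is
  V(t) = (c^2 / (2 a)) * (exp(2 a t) - 1)
       = (1^2 / (2*(-3/4))) * (exp((-3/2) t) - 1)
       = 2/3 - 2*exp(-3*t/2)/3.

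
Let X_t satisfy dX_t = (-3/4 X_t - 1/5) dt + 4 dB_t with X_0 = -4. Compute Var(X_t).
Var(X_t) = 32/3 - 32*exp(-3*t/2)/3

The variance V(t) = Var(X_t) satisfies V'(t) = 2 a V(t) + c^2 with V(0) = 0 (drift coefficient is linear in X, diffusion is constant). With a = -3/4, c = 4, the solution is
  V(t) = (c^2 / (2 a)) * (exp(2 a t) - 1)
       = (4^2 / (2*(-3/4))) * (exp((-3/2) t) - 1)
       = 32/3 - 32*exp(-3*t/2)/3.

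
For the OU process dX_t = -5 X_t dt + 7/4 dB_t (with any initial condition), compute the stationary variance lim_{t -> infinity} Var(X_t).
lim Var(X_t) = 49/160

The OU SDE dX = -theta X dt + sigma dB admits the integrating factor exp(theta t): d(exp(theta t) X_t) = sigma exp(theta t) dB_t. Integrating from 0 to t gives X_t = x_0 * exp(-theta t) + sigma * int_0^t exp(-theta (t-s)) dB_s for any initial x_0. The Itô integral has variance (by the Itô isometry) sigma^2 * int_0^t exp(-2 theta (t - s)) ds = sigma^2 * (1 - exp(-2 theta t)) / (2 theta), independent of x_0.
With theta = 5, sigma = 7/4:
  Var(X_t) = (7/4)^2 * (1 - exp(-2*5 t)) / (2 * 5) = 49/160 - 49*exp(-10*t)/160.
As t -> infinity, exp(-2*5 t) -> 0, so the stationary variance is sigma^2 / (2 theta) = 49/160.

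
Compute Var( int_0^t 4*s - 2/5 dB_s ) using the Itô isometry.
Var = 4*t*(100*t^2 - 30*t + 3)/75

The Itô integral of a deterministic integrand f(s) has mean 0 because each increment f(s) * (B_{s+ds} - B_s) has mean 0. By the Itô isometry:
  Var( int_0^t f(s) dB_s ) = E[ (int_0^t f(s) dB_s)^2 ] = int_0^t f(s)^2 ds.
Here f(s) = 4*s - 2/5, so f(s)^2 = 4*(10*s - 1)^2/25. Integrate:
  int_0^t (4*(10*s - 1)^2/25) ds = 4*t*(100*t^2 - 30*t + 3)/75.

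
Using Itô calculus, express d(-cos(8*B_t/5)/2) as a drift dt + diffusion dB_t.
d(-cos(8*B_t/5)/2) = (16*cos(8*B_t/5)/25) dt + (4*sin(8*B_t/5)/5) dB_t

Itô's formula for f(B_t) gives d f(B_t) = f'(B_t) dB_t + (1/2) f''(B_t) dt. Compute derivatives of f(x) = -cos(8*x/5)/2:
  f'(x)  = 4*sin(8*x/5)/5
  f''(x) = 32*cos(8*x/5)/25
Substitute x = B_t and multiply the f'' term by 1/2:
  drift     = (1/2) * (32*cos(8*x/5)/25) evaluated at B_t = 16*cos(8*B_t/5)/25
  diffusion = (4*sin(8*x/5)/5) evaluated at B_t = 4*sin(8*B_t/5)/5
Therefore d(-cos(8*B_t/5)/2) = (16*cos(8*B_t/5)/25) dt + (4*sin(8*B_t/5)/5) dB_t.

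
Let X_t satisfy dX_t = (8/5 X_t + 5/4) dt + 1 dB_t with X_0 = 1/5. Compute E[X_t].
E[X_t] = 157*exp(8*t/5)/160 - 25/32

Taking expectations and using E[dB_t] = 0, the mean m(t) = E[X_t] satisfies the ODE m'(t) = a m(t) + b with m(0) = x_0. With a = 8/5, b = 5/4, x_0 = 1/5, the solution is
  m(t) = x_0 * exp(a t) + (b/a) * (exp(a t) - 1)
       = (1/5) * exp((8/5) t) + ((5/4)/(8/5)) * (exp((8/5) t) - 1)
       = 157*exp(8*t/5)/160 - 25/32.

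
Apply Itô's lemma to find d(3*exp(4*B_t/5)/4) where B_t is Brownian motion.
d(3*exp(4*B_t/5)/4) = (6*exp(4*B_t/5)/25) dt + (3*exp(4*B_t/5)/5) dB_t

Itô's formula for f(B_t) gives d f(B_t) = f'(B_t) dB_t + (1/2) f''(B_t) dt. Compute derivatives of f(x) = 3*exp(4*x/5)/4:
  f'(x)  = 3*exp(4*x/5)/5
  f''(x) = 12*exp(4*x/5)/25
Substitute x = B_t and multiply the f'' term by 1/2:
  drift     = (1/2) * (12*exp(4*x/5)/25) evaluated at B_t = 6*exp(4*B_t/5)/25
  diffusion = (3*exp(4*x/5)/5) evaluated at B_t = 3*exp(4*B_t/5)/5
Therefore d(3*exp(4*B_t/5)/4) = (6*exp(4*B_t/5)/25) dt + (3*exp(4*B_t/5)/5) dB_t.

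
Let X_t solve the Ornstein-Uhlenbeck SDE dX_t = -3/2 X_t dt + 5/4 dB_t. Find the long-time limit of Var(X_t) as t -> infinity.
lim Var(X_t) = 25/48

The OU SDE dX = -theta X dt + sigma dB admits the integrating factor exp(theta t): d(exp(theta t) X_t) = sigma exp(theta t) dB_t. Integrating from 0 to t gives X_t = x_0 * exp(-theta t) + sigma * int_0^t exp(-theta (t-s)) dB_s for any initial x_0. The Itô integral has variance (by the Itô isometry) sigma^2 * int_0^t exp(-2 theta (t - s)) ds = sigma^2 * (1 - exp(-2 theta t)) / (2 theta), independent of x_0.
With theta = 3/2, sigma = 5/4:
  Var(X_t) = (5/4)^2 * (1 - exp(-2*3/2 t)) / (2 * 3/2) = 25/48 - 25*exp(-3*t)/48.
As t -> infinity, exp(-2*3/2 t) -> 0, so the stationary variance is sigma^2 / (2 theta) = 25/48.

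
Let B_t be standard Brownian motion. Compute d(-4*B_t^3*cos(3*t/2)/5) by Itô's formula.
d(-4*B_t^3*cos(3*t/2)/5) = (6*B_t*(B_t^2*sin(3*t/2) - 2*cos(3*t/2))/5) dt + (-12*B_t^2*cos(3*t/2)/5) dB_t

Itô's formula for f(t, x): d f(t, B_t) = (f_t + (1/2) f_xx) dt + f_x dB_t. Compute partials of f(t, x) = -4*x^3*cos(3*t/2)/5:
  f_t(t,x)  = 6*x^3*sin(3*t/2)/5
  f_x(t,x)  = -12*x^2*cos(3*t/2)/5
  f_xx(t,x) = -24*x*cos(3*t/2)/5
Assemble drift = f_t + (1/2) f_xx = 6*x*(x^2*sin(3*t/2) - 2*cos(3*t/2))/5 and diffusion = f_x = -12*x^2*cos(3*t/2)/5. Substituting x = B_t:
  d(-4*B_t^3*cos(3*t/2)/5) = (6*B_t*(B_t^2*sin(3*t/2) - 2*cos(3*t/2))/5) dt + (-12*B_t^2*cos(3*t/2)/5) dB_t.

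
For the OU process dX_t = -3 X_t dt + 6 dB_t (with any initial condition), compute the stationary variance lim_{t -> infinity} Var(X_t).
lim Var(X_t) = 6

The OU SDE dX = -theta X dt + sigma dB admits the integrating factor exp(theta t): d(exp(theta t) X_t) = sigma exp(theta t) dB_t. Integrating from 0 to t gives X_t = x_0 * exp(-theta t) + sigma * int_0^t exp(-theta (t-s)) dB_s for any initial x_0. The Itô integral has variance (by the Itô isometry) sigma^2 * int_0^t exp(-2 theta (t - s)) ds = sigma^2 * (1 - exp(-2 theta t)) / (2 theta), independent of x_0.
With theta = 3, sigma = 6:
  Var(X_t) = (6)^2 * (1 - exp(-2*3 t)) / (2 * 3) = 6 - 6*exp(-6*t).
As t -> infinity, exp(-2*3 t) -> 0, so the stationary variance is sigma^2 / (2 theta) = 6.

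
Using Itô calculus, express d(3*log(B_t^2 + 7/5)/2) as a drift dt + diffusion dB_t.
d(3*log(B_t^2 + 7/5)/2) = (15*(7 - 5*B_t^2)/(2*(5*B_t^2 + 7)^2)) dt + (15*B_t/(5*B_t^2 + 7)) dB_t

Itô's formula for f(B_t) gives d f(B_t) = f'(B_t) dB_t + (1/2) f''(B_t) dt. Compute derivatives of f(x) = 3*log(x^2 + 7/5)/2:
  f'(x)  = 15*x/(5*x^2 + 7)
  f''(x) = 15*(7 - 5*x^2)/(5*x^2 + 7)^2
Substitute x = B_t and multiply the f'' term by 1/2:
  drift     = (1/2) * (15*(7 - 5*x^2)/(5*x^2 + 7)^2) evaluated at B_t = 15*(7 - 5*B_t^2)/(2*(5*B_t^2 + 7)^2)
  diffusion = (15*x/(5*x^2 + 7)) evaluated at B_t = 15*B_t/(5*B_t^2 + 7)
Therefore d(3*log(B_t^2 + 7/5)/2) = (15*(7 - 5*B_t^2)/(2*(5*B_t^2 + 7)^2)) dt + (15*B_t/(5*B_t^2 + 7)) dB_t.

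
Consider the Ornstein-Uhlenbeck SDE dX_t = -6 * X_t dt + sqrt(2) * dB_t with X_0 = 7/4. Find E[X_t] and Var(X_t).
E[X_t] = 7*exp(-6*t)/4; Var(X_t) = 1/6 - exp(-12*t)/6

The OU SDE dX = -theta X dt + sigma dB admits the integrating factor exp(theta t): d(exp(theta t) X_t) = sigma exp(theta t) dB_t. Integrating from 0 to t:
  X_t = x_0 * exp(-theta t) + sigma * int_0^t exp(-theta (t-s)) dB_s.
The Itô integral has mean 0 and (by the Itô isometry) variance sigma^2 * int_0^t exp(-2 theta (t - s)) ds = sigma^2 * (1 - exp(-2 theta t)) / (2 theta).
With theta = 6, sigma = sqrt(2), x_0 = 7/4:
  E[X_t] = 7/4 * exp(-6 t) = 7*exp(-6*t)/4
  Var(X_t) = (sqrt(2))^2 * (1 - exp(-2*6 t)) / (2 * 6) = 1/6 - exp(-12*t)/6.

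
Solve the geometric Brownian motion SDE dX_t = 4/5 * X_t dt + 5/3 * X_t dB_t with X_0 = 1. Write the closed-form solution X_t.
X_t = 1 * exp((-53/90) * t + (5/3) * B_t)

For GBM dX = mu X dt + sigma X dB with X_0 = x_0, apply Itô to Y = log X: dY = (mu - sigma^2/2) dt + sigma dB, so Y_t = log(x_0) + (mu - sigma^2/2) t + sigma B_t and hence X_t = x_0 * exp((mu - sigma^2/2) t + sigma B_t).
With mu = 4/5, sigma = 5/3, x_0 = 1, this gives:
  X_t = 1 * exp((-53/90) * t + (5/3) * B_t).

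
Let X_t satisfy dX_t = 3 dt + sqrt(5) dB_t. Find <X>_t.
<X>_t = 5*t

For an Itô process dX_t = a(t) dt + b(t) dB_t, the quadratic variation is <X>_t = int_0^t b(s)^2 ds (the drift term does not contribute). Here b(s) = sqrt(5), so
  b(s)^2 = 5.
Integrating from 0 to t:
  <X>_t = int_0^t (5) ds = 5*t.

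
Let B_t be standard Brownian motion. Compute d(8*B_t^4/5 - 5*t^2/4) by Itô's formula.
d(8*B_t^4/5 - 5*t^2/4) = (48*B_t^2/5 - 5*t/2) dt + (32*B_t^3/5) dB_t

Itô's formula for f(t, x): d f(t, B_t) = (f_t + (1/2) f_xx) dt + f_x dB_t. Compute partials of f(t, x) = -5*t^2/4 + 8*x^4/5:
  f_t(t,x)  = -5*t/2
  f_x(t,x)  = 32*x^3/5
  f_xx(t,x) = 96*x^2/5
Assemble drift = f_t + (1/2) f_xx = -5*t/2 + 48*x^2/5 and diffusion = f_x = 32*x^3/5. Substituting x = B_t:
  d(8*B_t^4/5 - 5*t^2/4) = (48*B_t^2/5 - 5*t/2) dt + (32*B_t^3/5) dB_t.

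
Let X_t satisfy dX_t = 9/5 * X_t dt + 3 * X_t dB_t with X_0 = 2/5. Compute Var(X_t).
Var(X_t) = 4*(exp(9*t) - 1)*exp(18*t/5)/25

For GBM dX = mu X dt + sigma X dB with X_0 = x_0, apply Itô to Y = log X: dY = (mu - sigma^2/2) dt + sigma dB, so Y_t = log(x_0) + (mu - sigma^2/2) t + sigma B_t and hence X_t = x_0 * exp((mu - sigma^2/2) t + sigma B_t).
With mu = 9/5, sigma = 3, x_0 = 2/5, this gives:
  X_t = 2/5 * exp((-27/10) * t + (3) * B_t).
Since sigma*B_t ~ Normal(0, sigma^2 t), E[exp(sigma*B_t)] = exp(sigma^2 t / 2); so E[X_t] = x_0 * exp((mu - sigma^2/2) t) * exp(sigma^2 t / 2) = x_0 * exp(mu t) = 2*exp(9*t/5)/5.
Var(X_t) = E[X_t^2] - (E[X_t])^2 = x_0^2 * exp(2 mu t) * (exp(sigma^2 t) - 1) = 4*(exp(9*t) - 1)*exp(18*t/5)/25.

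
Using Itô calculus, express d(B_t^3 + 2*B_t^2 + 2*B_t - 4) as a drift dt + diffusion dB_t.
d(B_t^3 + 2*B_t^2 + 2*B_t - 4) = (3*B_t + 2) dt + (3*B_t^2 + 4*B_t + 2) dB_t

Itô's formula for f(B_t) gives d f(B_t) = f'(B_t) dB_t + (1/2) f''(B_t) dt. Compute derivatives of f(x) = x^3 + 2*x^2 + 2*x - 4:
  f'(x)  = 3*x^2 + 4*x + 2
  f''(x) = 6*x + 4
Substitute x = B_t and multiply the f'' term by 1/2:
  drift     = (1/2) * (6*x + 4) evaluated at B_t = 3*B_t + 2
  diffusion = (3*x^2 + 4*x + 2) evaluated at B_t = 3*B_t^2 + 4*B_t + 2
Therefore d(B_t^3 + 2*B_t^2 + 2*B_t - 4) = (3*B_t + 2) dt + (3*B_t^2 + 4*B_t + 2) dB_t.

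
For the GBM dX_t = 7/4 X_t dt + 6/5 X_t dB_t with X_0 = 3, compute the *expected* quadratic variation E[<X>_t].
E[<X>_t] = 648*exp(247*t/50)/247 - 648/247

<X>_t = int_0^t ((6/5) * X_s)^2 ds. Taking expectation inside the integral: E[<X>_t] = (6/5)^2 * int_0^t E[X_s^2] ds. For GBM, E[X_s^2] = x_0^2 * exp((2 mu + sigma^2) s). Integrating:
  E[<X>_t] = (6/5)^2 * 3^2 * (exp((2*(7/4) + (6/5)^2) t) - 1) / (2*(7/4) + (6/5)^2)
           = (6/5)^2 * 3^2 * (exp((247/50) t) - 1) / (247/50) = 648*exp(247*t/50)/247 - 648/247.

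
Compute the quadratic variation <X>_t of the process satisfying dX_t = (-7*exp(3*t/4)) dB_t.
<X>_t = 98*exp(3*t/2)/3 - 98/3

For an Itô process dX_t = a(t) dt + b(t) dB_t, the quadratic variation is <X>_t = int_0^t b(s)^2 ds (the drift term does not contribute). Here b(s) = -7*exp(3*s/4), so
  b(s)^2 = 49*exp(3*s/2).
Integrating from 0 to t:
  <X>_t = int_0^t (49*exp(3*s/2)) ds = 98*exp(3*t/2)/3 - 98/3.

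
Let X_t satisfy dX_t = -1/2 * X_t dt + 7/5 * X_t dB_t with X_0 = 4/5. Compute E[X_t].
E[X_t] = 4*exp(-t/2)/5

For GBM dX = mu X dt + sigma X dB with X_0 = x_0, apply Itô to Y = log X: dY = (mu - sigma^2/2) dt + sigma dB, so Y_t = log(x_0) + (mu - sigma^2/2) t + sigma B_t and hence X_t = x_0 * exp((mu - sigma^2/2) t + sigma B_t).
With mu = -1/2, sigma = 7/5, x_0 = 4/5, this gives:
  X_t = 4/5 * exp((-37/25) * t + (7/5) * B_t).
Since sigma*B_t ~ Normal(0, sigma^2 t), E[exp(sigma*B_t)] = exp(sigma^2 t / 2); so E[X_t] = x_0 * exp((mu - sigma^2/2) t) * exp(sigma^2 t / 2) = x_0 * exp(mu t) = 4*exp(-t/2)/5.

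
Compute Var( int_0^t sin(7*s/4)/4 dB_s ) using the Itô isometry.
Var = t/32 - sin(7*t/2)/112

The Itô integral of a deterministic integrand f(s) has mean 0 because each increment f(s) * (B_{s+ds} - B_s) has mean 0. By the Itô isometry:
  Var( int_0^t f(s) dB_s ) = E[ (int_0^t f(s) dB_s)^2 ] = int_0^t f(s)^2 ds.
Here f(s) = sin(7*s/4)/4, so f(s)^2 = sin(7*s/4)^2/16. Integrate:
  int_0^t (sin(7*s/4)^2/16) ds = t/32 - sin(7*t/2)/112.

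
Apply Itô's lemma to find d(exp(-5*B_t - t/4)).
d(exp(-5*B_t - t/4)) = (49*exp(-5*B_t - t/4)/4) dt + (-5*exp(-5*B_t - t/4)) dB_t

Itô's formula for f(t, x): d f(t, B_t) = (f_t + (1/2) f_xx) dt + f_x dB_t. Compute partials of f(t, x) = exp(-t/4 - 5*x):
  f_t(t,x)  = -exp(-t/4 - 5*x)/4
  f_x(t,x)  = -5*exp(-t/4 - 5*x)
  f_xx(t,x) = 25*exp(-t/4 - 5*x)
Assemble drift = f_t + (1/2) f_xx = 49*exp(-t/4 - 5*x)/4 and diffusion = f_x = -5*exp(-t/4 - 5*x). Substituting x = B_t:
  d(exp(-5*B_t - t/4)) = (49*exp(-5*B_t - t/4)/4) dt + (-5*exp(-5*B_t - t/4)) dB_t.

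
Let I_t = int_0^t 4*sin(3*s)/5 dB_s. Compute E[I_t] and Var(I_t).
E[I_t] = 0; Var(I_t) = 8*t/25 - 4*sin(6*t)/75

The Itô integral of a deterministic integrand f(s) has mean 0 because each increment f(s) * (B_{s+ds} - B_s) has mean 0. By the Itô isometry:
  Var( int_0^t f(s) dB_s ) = E[ (int_0^t f(s) dB_s)^2 ] = int_0^t f(s)^2 ds.
Here f(s) = 4*sin(3*s)/5, so f(s)^2 = 16*sin(3*s)^2/25. Integrate:
  int_0^t (16*sin(3*s)^2/25) ds = 8*t/25 - 4*sin(6*t)/75.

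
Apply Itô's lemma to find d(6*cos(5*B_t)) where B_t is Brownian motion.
d(6*cos(5*B_t)) = (-75*cos(5*B_t)) dt + (-30*sin(5*B_t)) dB_t

Itô's formula for f(B_t) gives d f(B_t) = f'(B_t) dB_t + (1/2) f''(B_t) dt. Compute derivatives of f(x) = 6*cos(5*x):
  f'(x)  = -30*sin(5*x)
  f''(x) = -150*cos(5*x)
Substitute x = B_t and multiply the f'' term by 1/2:
  drift     = (1/2) * (-150*cos(5*x)) evaluated at B_t = -75*cos(5*B_t)
  diffusion = (-30*sin(5*x)) evaluated at B_t = -30*sin(5*B_t)
Therefore d(6*cos(5*B_t)) = (-75*cos(5*B_t)) dt + (-30*sin(5*B_t)) dB_t.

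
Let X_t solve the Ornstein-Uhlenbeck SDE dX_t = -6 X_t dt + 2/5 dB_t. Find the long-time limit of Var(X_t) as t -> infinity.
lim Var(X_t) = 1/75

The OU SDE dX = -theta X dt + sigma dB admits the integrating factor exp(theta t): d(exp(theta t) X_t) = sigma exp(theta t) dB_t. Integrating from 0 to t gives X_t = x_0 * exp(-theta t) + sigma * int_0^t exp(-theta (t-s)) dB_s for any initial x_0. The Itô integral has variance (by the Itô isometry) sigma^2 * int_0^t exp(-2 theta (t - s)) ds = sigma^2 * (1 - exp(-2 theta t)) / (2 theta), independent of x_0.
With theta = 6, sigma = 2/5:
  Var(X_t) = (2/5)^2 * (1 - exp(-2*6 t)) / (2 * 6) = 1/75 - exp(-12*t)/75.
As t -> infinity, exp(-2*6 t) -> 0, so the stationary variance is sigma^2 / (2 theta) = 1/75.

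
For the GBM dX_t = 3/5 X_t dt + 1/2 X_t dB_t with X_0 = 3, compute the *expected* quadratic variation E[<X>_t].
E[<X>_t] = 45*exp(29*t/20)/29 - 45/29

<X>_t = int_0^t ((1/2) * X_s)^2 ds. Taking expectation inside the integral: E[<X>_t] = (1/2)^2 * int_0^t E[X_s^2] ds. For GBM, E[X_s^2] = x_0^2 * exp((2 mu + sigma^2) s). Integrating:
  E[<X>_t] = (1/2)^2 * 3^2 * (exp((2*(3/5) + (1/2)^2) t) - 1) / (2*(3/5) + (1/2)^2)
           = (1/2)^2 * 3^2 * (exp((29/20) t) - 1) / (29/20) = 45*exp(29*t/20)/29 - 45/29.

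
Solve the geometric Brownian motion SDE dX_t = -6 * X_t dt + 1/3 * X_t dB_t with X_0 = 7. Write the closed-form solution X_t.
X_t = 7 * exp((-109/18) * t + (1/3) * B_t)

For GBM dX = mu X dt + sigma X dB with X_0 = x_0, apply Itô to Y = log X: dY = (mu - sigma^2/2) dt + sigma dB, so Y_t = log(x_0) + (mu - sigma^2/2) t + sigma B_t and hence X_t = x_0 * exp((mu - sigma^2/2) t + sigma B_t).
With mu = -6, sigma = 1/3, x_0 = 7, this gives:
  X_t = 7 * exp((-109/18) * t + (1/3) * B_t).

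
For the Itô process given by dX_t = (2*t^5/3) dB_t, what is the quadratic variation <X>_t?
<X>_t = 4*t^11/99

For an Itô process dX_t = a(t) dt + b(t) dB_t, the quadratic variation is <X>_t = int_0^t b(s)^2 ds (the drift term does not contribute). Here b(s) = 2*s^5/3, so
  b(s)^2 = 4*s^10/9.
Integrating from 0 to t:
  <X>_t = int_0^t (4*s^10/9) ds = 4*t^11/99.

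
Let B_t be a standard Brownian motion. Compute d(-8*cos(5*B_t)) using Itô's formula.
d(-8*cos(5*B_t)) = (100*cos(5*B_t)) dt + (40*sin(5*B_t)) dB_t

Itô's formula for f(B_t) gives d f(B_t) = f'(B_t) dB_t + (1/2) f''(B_t) dt. Compute derivatives of f(x) = -8*cos(5*x):
  f'(x)  = 40*sin(5*x)
  f''(x) = 200*cos(5*x)
Substitute x = B_t and multiply the f'' term by 1/2:
  drift     = (1/2) * (200*cos(5*x)) evaluated at B_t = 100*cos(5*B_t)
  diffusion = (40*sin(5*x)) evaluated at B_t = 40*sin(5*B_t)
Therefore d(-8*cos(5*B_t)) = (100*cos(5*B_t)) dt + (40*sin(5*B_t)) dB_t.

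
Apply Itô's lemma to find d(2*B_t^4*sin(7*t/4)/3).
d(2*B_t^4*sin(7*t/4)/3) = (B_t^2*(7*B_t^2*cos(7*t/4) + 24*sin(7*t/4))/6) dt + (8*B_t^3*sin(7*t/4)/3) dB_t

Itô's formula for f(t, x): d f(t, B_t) = (f_t + (1/2) f_xx) dt + f_x dB_t. Compute partials of f(t, x) = 2*x^4*sin(7*t/4)/3:
  f_t(t,x)  = 7*x^4*cos(7*t/4)/6
  f_x(t,x)  = 8*x^3*sin(7*t/4)/3
  f_xx(t,x) = 8*x^2*sin(7*t/4)
Assemble drift = f_t + (1/2) f_xx = x^2*(7*x^2*cos(7*t/4) + 24*sin(7*t/4))/6 and diffusion = f_x = 8*x^3*sin(7*t/4)/3. Substituting x = B_t:
  d(2*B_t^4*sin(7*t/4)/3) = (B_t^2*(7*B_t^2*cos(7*t/4) + 24*sin(7*t/4))/6) dt + (8*B_t^3*sin(7*t/4)/3) dB_t.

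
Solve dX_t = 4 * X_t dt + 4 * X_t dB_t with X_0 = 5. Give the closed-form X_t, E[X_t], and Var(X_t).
X_t = 5 * exp((-4) t + (4) B_t); E[X_t] = 5*exp(4*t); Var(X_t) = 25*(exp(16*t) - 1)*exp(8*t)

For GBM dX = mu X dt + sigma X dB with X_0 = x_0, apply Itô to Y = log X: dY = (mu - sigma^2/2) dt + sigma dB, so Y_t = log(x_0) + (mu - sigma^2/2) t + sigma B_t and hence X_t = x_0 * exp((mu - sigma^2/2) t + sigma B_t).
With mu = 4, sigma = 4, x_0 = 5, this gives:
  X_t = 5 * exp((-4) * t + (4) * B_t).
Since sigma*B_t ~ Normal(0, sigma^2 t), E[exp(sigma*B_t)] = exp(sigma^2 t / 2); so E[X_t] = x_0 * exp((mu - sigma^2/2) t) * exp(sigma^2 t / 2) = x_0 * exp(mu t) = 5*exp(4*t).
Var(X_t) = E[X_t^2] - (E[X_t])^2 = x_0^2 * exp(2 mu t) * (exp(sigma^2 t) - 1) = 25*(exp(16*t) - 1)*exp(8*t).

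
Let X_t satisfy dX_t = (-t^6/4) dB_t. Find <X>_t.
<X>_t = t^13/208

For an Itô process dX_t = a(t) dt + b(t) dB_t, the quadratic variation is <X>_t = int_0^t b(s)^2 ds (the drift term does not contribute). Here b(s) = -s^6/4, so
  b(s)^2 = s^12/16.
Integrating from 0 to t:
  <X>_t = int_0^t (s^12/16) ds = t^13/208.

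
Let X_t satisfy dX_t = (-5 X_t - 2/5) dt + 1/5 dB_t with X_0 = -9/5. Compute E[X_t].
E[X_t] = -2/25 - 43*exp(-5*t)/25

Taking expectations and using E[dB_t] = 0, the mean m(t) = E[X_t] satisfies the ODE m'(t) = a m(t) + b with m(0) = x_0. With a = -5, b = -2/5, x_0 = -9/5, the solution is
  m(t) = x_0 * exp(a t) + (b/a) * (exp(a t) - 1)
       = (-9/5) * exp((-5) t) + ((-2/5)/(-5)) * (exp((-5) t) - 1)
       = -2/25 - 43*exp(-5*t)/25.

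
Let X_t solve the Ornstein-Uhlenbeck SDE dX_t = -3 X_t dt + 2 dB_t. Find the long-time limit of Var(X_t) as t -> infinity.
lim Var(X_t) = 2/3

The OU SDE dX = -theta X dt + sigma dB admits the integrating factor exp(theta t): d(exp(theta t) X_t) = sigma exp(theta t) dB_t. Integrating from 0 to t gives X_t = x_0 * exp(-theta t) + sigma * int_0^t exp(-theta (t-s)) dB_s for any initial x_0. The Itô integral has variance (by the Itô isometry) sigma^2 * int_0^t exp(-2 theta (t - s)) ds = sigma^2 * (1 - exp(-2 theta t)) / (2 theta), independent of x_0.
With theta = 3, sigma = 2:
  Var(X_t) = (2)^2 * (1 - exp(-2*3 t)) / (2 * 3) = 2/3 - 2*exp(-6*t)/3.
As t -> infinity, exp(-2*3 t) -> 0, so the stationary variance is sigma^2 / (2 theta) = 2/3.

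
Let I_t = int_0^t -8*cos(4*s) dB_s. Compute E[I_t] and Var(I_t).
E[I_t] = 0; Var(I_t) = 32*t + 8*sin(4*t)*cos(4*t)

The Itô integral of a deterministic integrand f(s) has mean 0 because each increment f(s) * (B_{s+ds} - B_s) has mean 0. By the Itô isometry:
  Var( int_0^t f(s) dB_s ) = E[ (int_0^t f(s) dB_s)^2 ] = int_0^t f(s)^2 ds.
Here f(s) = -8*cos(4*s), so f(s)^2 = 64*cos(4*s)^2. Integrate:
  int_0^t (64*cos(4*s)^2) ds = 32*t + 8*sin(4*t)*cos(4*t).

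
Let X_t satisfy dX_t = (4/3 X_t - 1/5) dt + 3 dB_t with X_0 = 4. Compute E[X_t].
E[X_t] = 77*exp(4*t/3)/20 + 3/20

Taking expectations and using E[dB_t] = 0, the mean m(t) = E[X_t] satisfies the ODE m'(t) = a m(t) + b with m(0) = x_0. With a = 4/3, b = -1/5, x_0 = 4, the solution is
  m(t) = x_0 * exp(a t) + (b/a) * (exp(a t) - 1)
       = 4 * exp((4/3) t) + ((-1/5)/(4/3)) * (exp((4/3) t) - 1)
       = 77*exp(4*t/3)/20 + 3/20.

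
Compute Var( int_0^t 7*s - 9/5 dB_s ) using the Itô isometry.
Var = t*(1225*t^2 - 945*t + 243)/75

The Itô integral of a deterministic integrand f(s) has mean 0 because each increment f(s) * (B_{s+ds} - B_s) has mean 0. By the Itô isometry:
  Var( int_0^t f(s) dB_s ) = E[ (int_0^t f(s) dB_s)^2 ] = int_0^t f(s)^2 ds.
Here f(s) = 7*s - 9/5, so f(s)^2 = (35*s - 9)^2/25. Integrate:
  int_0^t ((35*s - 9)^2/25) ds = t*(1225*t^2 - 945*t + 243)/75.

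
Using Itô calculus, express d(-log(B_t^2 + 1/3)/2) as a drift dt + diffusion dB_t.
d(-log(B_t^2 + 1/3)/2) = (3*(3*B_t^2 - 1)/(2*(3*B_t^2 + 1)^2)) dt + (-3*B_t/(3*B_t^2 + 1)) dB_t

Itô's formula for f(B_t) gives d f(B_t) = f'(B_t) dB_t + (1/2) f''(B_t) dt. Compute derivatives of f(x) = -log(x^2 + 1/3)/2:
  f'(x)  = -3*x/(3*x^2 + 1)
  f''(x) = 3*(3*x^2 - 1)/(3*x^2 + 1)^2
Substitute x = B_t and multiply the f'' term by 1/2:
  drift     = (1/2) * (3*(3*x^2 - 1)/(3*x^2 + 1)^2) evaluated at B_t = 3*(3*B_t^2 - 1)/(2*(3*B_t^2 + 1)^2)
  diffusion = (-3*x/(3*x^2 + 1)) evaluated at B_t = -3*B_t/(3*B_t^2 + 1)
Therefore d(-log(B_t^2 + 1/3)/2) = (3*(3*B_t^2 - 1)/(2*(3*B_t^2 + 1)^2)) dt + (-3*B_t/(3*B_t^2 + 1)) dB_t.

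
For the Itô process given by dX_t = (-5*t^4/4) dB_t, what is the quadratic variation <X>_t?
<X>_t = 25*t^9/144

For an Itô process dX_t = a(t) dt + b(t) dB_t, the quadratic variation is <X>_t = int_0^t b(s)^2 ds (the drift term does not contribute). Here b(s) = -5*s^4/4, so
  b(s)^2 = 25*s^8/16.
Integrating from 0 to t:
  <X>_t = int_0^t (25*s^8/16) ds = 25*t^9/144.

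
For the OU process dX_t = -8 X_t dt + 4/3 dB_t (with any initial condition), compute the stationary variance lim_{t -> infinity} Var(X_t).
lim Var(X_t) = 1/9

The OU SDE dX = -theta X dt + sigma dB admits the integrating factor exp(theta t): d(exp(theta t) X_t) = sigma exp(theta t) dB_t. Integrating from 0 to t gives X_t = x_0 * exp(-theta t) + sigma * int_0^t exp(-theta (t-s)) dB_s for any initial x_0. The Itô integral has variance (by the Itô isometry) sigma^2 * int_0^t exp(-2 theta (t - s)) ds = sigma^2 * (1 - exp(-2 theta t)) / (2 theta), independent of x_0.
With theta = 8, sigma = 4/3:
  Var(X_t) = (4/3)^2 * (1 - exp(-2*8 t)) / (2 * 8) = 1/9 - exp(-16*t)/9.
As t -> infinity, exp(-2*8 t) -> 0, so the stationary variance is sigma^2 / (2 theta) = 1/9.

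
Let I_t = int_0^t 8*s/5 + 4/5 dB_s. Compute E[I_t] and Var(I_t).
E[I_t] = 0; Var(I_t) = 16*t*(4*t^2 + 6*t + 3)/75

The Itô integral of a deterministic integrand f(s) has mean 0 because each increment f(s) * (B_{s+ds} - B_s) has mean 0. By the Itô isometry:
  Var( int_0^t f(s) dB_s ) = E[ (int_0^t f(s) dB_s)^2 ] = int_0^t f(s)^2 ds.
Here f(s) = 8*s/5 + 4/5, so f(s)^2 = 16*(2*s + 1)^2/25. Integrate:
  int_0^t (16*(2*s + 1)^2/25) ds = 16*t*(4*t^2 + 6*t + 3)/75.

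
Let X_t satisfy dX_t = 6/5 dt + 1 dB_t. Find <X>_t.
<X>_t = t

For an Itô process dX_t = a(t) dt + b(t) dB_t, the quadratic variation is <X>_t = int_0^t b(s)^2 ds (the drift term does not contribute). Here b(s) = 1, so
  b(s)^2 = 1.
Integrating from 0 to t:
  <X>_t = int_0^t (1) ds = t.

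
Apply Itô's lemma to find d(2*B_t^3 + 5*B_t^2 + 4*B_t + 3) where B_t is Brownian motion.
d(2*B_t^3 + 5*B_t^2 + 4*B_t + 3) = (6*B_t + 5) dt + (6*B_t^2 + 10*B_t + 4) dB_t

Itô's formula for f(B_t) gives d f(B_t) = f'(B_t) dB_t + (1/2) f''(B_t) dt. Compute derivatives of f(x) = 2*x^3 + 5*x^2 + 4*x + 3:
  f'(x)  = 6*x^2 + 10*x + 4
  f''(x) = 12*x + 10
Substitute x = B_t and multiply the f'' term by 1/2:
  drift     = (1/2) * (12*x + 10) evaluated at B_t = 6*B_t + 5
  diffusion = (6*x^2 + 10*x + 4) evaluated at B_t = 6*B_t^2 + 10*B_t + 4
Therefore d(2*B_t^3 + 5*B_t^2 + 4*B_t + 3) = (6*B_t + 5) dt + (6*B_t^2 + 10*B_t + 4) dB_t.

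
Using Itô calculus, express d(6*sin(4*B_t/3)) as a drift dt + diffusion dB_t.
d(6*sin(4*B_t/3)) = (-16*sin(4*B_t/3)/3) dt + (8*cos(4*B_t/3)) dB_t

Itô's formula for f(B_t) gives d f(B_t) = f'(B_t) dB_t + (1/2) f''(B_t) dt. Compute derivatives of f(x) = 6*sin(4*x/3):
  f'(x)  = 8*cos(4*x/3)
  f''(x) = -32*sin(4*x/3)/3
Substitute x = B_t and multiply the f'' term by 1/2:
  drift     = (1/2) * (-32*sin(4*x/3)/3) evaluated at B_t = -16*sin(4*B_t/3)/3
  diffusion = (8*cos(4*x/3)) evaluated at B_t = 8*cos(4*B_t/3)
Therefore d(6*sin(4*B_t/3)) = (-16*sin(4*B_t/3)/3) dt + (8*cos(4*B_t/3)) dB_t.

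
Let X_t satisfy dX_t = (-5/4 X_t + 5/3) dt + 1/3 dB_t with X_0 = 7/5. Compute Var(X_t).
Var(X_t) = 2/45 - 2*exp(-5*t/2)/45

The variance V(t) = Var(X_t) satisfies V'(t) = 2 a V(t) + c^2 with V(0) = 0 (drift coefficient is linear in X, diffusion is constant). With a = -5/4, c = 1/3, the solution is
  V(t) = (c^2 / (2 a)) * (exp(2 a t) - 1)
       = ((1/3)^2 / (2*(-5/4))) * (exp((-5/2) t) - 1)
       = 2/45 - 2*exp(-5*t/2)/45.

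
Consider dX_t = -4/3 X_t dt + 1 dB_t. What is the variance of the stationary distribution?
lim Var(X_t) = 3/8

The OU SDE dX = -theta X dt + sigma dB admits the integrating factor exp(theta t): d(exp(theta t) X_t) = sigma exp(theta t) dB_t. Integrating from 0 to t gives X_t = x_0 * exp(-theta t) + sigma * int_0^t exp(-theta (t-s)) dB_s for any initial x_0. The Itô integral has variance (by the Itô isometry) sigma^2 * int_0^t exp(-2 theta (t - s)) ds = sigma^2 * (1 - exp(-2 theta t)) / (2 theta), independent of x_0.
With theta = 4/3, sigma = 1:
  Var(X_t) = (1)^2 * (1 - exp(-2*4/3 t)) / (2 * 4/3) = 3/8 - 3*exp(-8*t/3)/8.
As t -> infinity, exp(-2*4/3 t) -> 0, so the stationary variance is sigma^2 / (2 theta) = 3/8.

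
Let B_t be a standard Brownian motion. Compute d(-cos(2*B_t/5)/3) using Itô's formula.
d(-cos(2*B_t/5)/3) = (2*cos(2*B_t/5)/75) dt + (2*sin(2*B_t/5)/15) dB_t

Itô's formula for f(B_t) gives d f(B_t) = f'(B_t) dB_t + (1/2) f''(B_t) dt. Compute derivatives of f(x) = -cos(2*x/5)/3:
  f'(x)  = 2*sin(2*x/5)/15
  f''(x) = 4*cos(2*x/5)/75
Substitute x = B_t and multiply the f'' term by 1/2:
  drift     = (1/2) * (4*cos(2*x/5)/75) evaluated at B_t = 2*cos(2*B_t/5)/75
  diffusion = (2*sin(2*x/5)/15) evaluated at B_t = 2*sin(2*B_t/5)/15
Therefore d(-cos(2*B_t/5)/3) = (2*cos(2*B_t/5)/75) dt + (2*sin(2*B_t/5)/15) dB_t.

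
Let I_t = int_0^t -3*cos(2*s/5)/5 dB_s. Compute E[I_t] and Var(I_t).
E[I_t] = 0; Var(I_t) = 9*t/50 + 9*sin(4*t/5)/40

The Itô integral of a deterministic integrand f(s) has mean 0 because each increment f(s) * (B_{s+ds} - B_s) has mean 0. By the Itô isometry:
  Var( int_0^t f(s) dB_s ) = E[ (int_0^t f(s) dB_s)^2 ] = int_0^t f(s)^2 ds.
Here f(s) = -3*cos(2*s/5)/5, so f(s)^2 = 9*cos(2*s/5)^2/25. Integrate:
  int_0^t (9*cos(2*s/5)^2/25) ds = 9*t/50 + 9*sin(4*t/5)/40.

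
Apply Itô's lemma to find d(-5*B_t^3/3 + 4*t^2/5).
d(-5*B_t^3/3 + 4*t^2/5) = (-5*B_t + 8*t/5) dt + (-5*B_t^2) dB_t

Itô's formula for f(t, x): d f(t, B_t) = (f_t + (1/2) f_xx) dt + f_x dB_t. Compute partials of f(t, x) = 4*t^2/5 - 5*x^3/3:
  f_t(t,x)  = 8*t/5
  f_x(t,x)  = -5*x^2
  f_xx(t,x) = -10*x
Assemble drift = f_t + (1/2) f_xx = 8*t/5 - 5*x and diffusion = f_x = -5*x^2. Substituting x = B_t:
  d(-5*B_t^3/3 + 4*t^2/5) = (-5*B_t + 8*t/5) dt + (-5*B_t^2) dB_t.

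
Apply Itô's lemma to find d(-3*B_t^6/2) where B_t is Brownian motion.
d(-3*B_t^6/2) = (-45*B_t^4/2) dt + (-9*B_t^5) dB_t

Itô's formula for f(B_t) gives d f(B_t) = f'(B_t) dB_t + (1/2) f''(B_t) dt. Compute derivatives of f(x) = -3*x^6/2:
  f'(x)  = -9*x^5
  f''(x) = -45*x^4
Substitute x = B_t and multiply the f'' term by 1/2:
  drift     = (1/2) * (-45*x^4) evaluated at B_t = -45*B_t^4/2
  diffusion = (-9*x^5) evaluated at B_t = -9*B_t^5
Therefore d(-3*B_t^6/2) = (-45*B_t^4/2) dt + (-9*B_t^5) dB_t.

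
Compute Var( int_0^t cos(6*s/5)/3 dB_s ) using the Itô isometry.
Var = t/18 + 5*sin(12*t/5)/216

The Itô integral of a deterministic integrand f(s) has mean 0 because each increment f(s) * (B_{s+ds} - B_s) has mean 0. By the Itô isometry:
  Var( int_0^t f(s) dB_s ) = E[ (int_0^t f(s) dB_s)^2 ] = int_0^t f(s)^2 ds.
Here f(s) = cos(6*s/5)/3, so f(s)^2 = cos(6*s/5)^2/9. Integrate:
  int_0^t (cos(6*s/5)^2/9) ds = t/18 + 5*sin(12*t/5)/216.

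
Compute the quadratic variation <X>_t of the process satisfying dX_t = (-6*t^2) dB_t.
<X>_t = 36*t^5/5

For an Itô process dX_t = a(t) dt + b(t) dB_t, the quadratic variation is <X>_t = int_0^t b(s)^2 ds (the drift term does not contribute). Here b(s) = -6*s^2, so
  b(s)^2 = 36*s^4.
Integrating from 0 to t:
  <X>_t = int_0^t (36*s^4) ds = 36*t^5/5.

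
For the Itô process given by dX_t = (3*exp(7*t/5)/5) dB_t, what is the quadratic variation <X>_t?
<X>_t = 9*exp(14*t/5)/70 - 9/70

For an Itô process dX_t = a(t) dt + b(t) dB_t, the quadratic variation is <X>_t = int_0^t b(s)^2 ds (the drift term does not contribute). Here b(s) = 3*exp(7*s/5)/5, so
  b(s)^2 = 9*exp(14*s/5)/25.
Integrating from 0 to t:
  <X>_t = int_0^t (9*exp(14*s/5)/25) ds = 9*exp(14*t/5)/70 - 9/70.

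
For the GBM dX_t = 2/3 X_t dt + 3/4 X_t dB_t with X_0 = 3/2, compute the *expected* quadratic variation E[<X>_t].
E[<X>_t] = 243*exp(91*t/48)/364 - 243/364

<X>_t = int_0^t ((3/4) * X_s)^2 ds. Taking expectation inside the integral: E[<X>_t] = (3/4)^2 * int_0^t E[X_s^2] ds. For GBM, E[X_s^2] = x_0^2 * exp((2 mu + sigma^2) s). Integrating:
  E[<X>_t] = (3/4)^2 * (3/2)^2 * (exp((2*(2/3) + (3/4)^2) t) - 1) / (2*(2/3) + (3/4)^2)
           = (3/4)^2 * (3/2)^2 * (exp((91/48) t) - 1) / (91/48) = 243*exp(91*t/48)/364 - 243/364.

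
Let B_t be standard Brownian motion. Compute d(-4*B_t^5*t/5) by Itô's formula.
d(-4*B_t^5*t/5) = (4*B_t^3*(-B_t^2 - 10*t)/5) dt + (-4*B_t^4*t) dB_t

Itô's formula for f(t, x): d f(t, B_t) = (f_t + (1/2) f_xx) dt + f_x dB_t. Compute partials of f(t, x) = -4*t*x^5/5:
  f_t(t,x)  = -4*x^5/5
  f_x(t,x)  = -4*t*x^4
  f_xx(t,x) = -16*t*x^3
Assemble drift = f_t + (1/2) f_xx = 4*x^3*(-10*t - x^2)/5 and diffusion = f_x = -4*t*x^4. Substituting x = B_t:
  d(-4*B_t^5*t/5) = (4*B_t^3*(-B_t^2 - 10*t)/5) dt + (-4*B_t^4*t) dB_t.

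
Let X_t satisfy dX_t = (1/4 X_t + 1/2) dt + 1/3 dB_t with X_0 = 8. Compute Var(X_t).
Var(X_t) = 2*exp(t/2)/9 - 2/9

The variance V(t) = Var(X_t) satisfies V'(t) = 2 a V(t) + c^2 with V(0) = 0 (drift coefficient is linear in X, diffusion is constant). With a = 1/4, c = 1/3, the solution is
  V(t) = (c^2 / (2 a)) * (exp(2 a t) - 1)
       = ((1/3)^2 / (2*(1/4))) * (exp((1/2) t) - 1)
       = 2*exp(t/2)/9 - 2/9.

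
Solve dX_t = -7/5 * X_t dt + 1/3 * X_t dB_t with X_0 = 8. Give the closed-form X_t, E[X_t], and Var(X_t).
X_t = 8 * exp((-131/90) t + (1/3) B_t); E[X_t] = 8*exp(-7*t/5); Var(X_t) = (64*exp(t/9) - 64)*exp(-14*t/5)

For GBM dX = mu X dt + sigma X dB with X_0 = x_0, apply Itô to Y = log X: dY = (mu - sigma^2/2) dt + sigma dB, so Y_t = log(x_0) + (mu - sigma^2/2) t + sigma B_t and hence X_t = x_0 * exp((mu - sigma^2/2) t + sigma B_t).
With mu = -7/5, sigma = 1/3, x_0 = 8, this gives:
  X_t = 8 * exp((-131/90) * t + (1/3) * B_t).
Since sigma*B_t ~ Normal(0, sigma^2 t), E[exp(sigma*B_t)] = exp(sigma^2 t / 2); so E[X_t] = x_0 * exp((mu - sigma^2/2) t) * exp(sigma^2 t / 2) = x_0 * exp(mu t) = 8*exp(-7*t/5).
Var(X_t) = E[X_t^2] - (E[X_t])^2 = x_0^2 * exp(2 mu t) * (exp(sigma^2 t) - 1) = (64*exp(t/9) - 64)*exp(-14*t/5).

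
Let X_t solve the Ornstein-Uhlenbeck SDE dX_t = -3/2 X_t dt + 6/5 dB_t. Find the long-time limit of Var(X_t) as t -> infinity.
lim Var(X_t) = 12/25

The OU SDE dX = -theta X dt + sigma dB admits the integrating factor exp(theta t): d(exp(theta t) X_t) = sigma exp(theta t) dB_t. Integrating from 0 to t gives X_t = x_0 * exp(-theta t) + sigma * int_0^t exp(-theta (t-s)) dB_s for any initial x_0. The Itô integral has variance (by the Itô isometry) sigma^2 * int_0^t exp(-2 theta (t - s)) ds = sigma^2 * (1 - exp(-2 theta t)) / (2 theta), independent of x_0.
With theta = 3/2, sigma = 6/5:
  Var(X_t) = (6/5)^2 * (1 - exp(-2*3/2 t)) / (2 * 3/2) = 12/25 - 12*exp(-3*t)/25.
As t -> infinity, exp(-2*3/2 t) -> 0, so the stationary variance is sigma^2 / (2 theta) = 12/25.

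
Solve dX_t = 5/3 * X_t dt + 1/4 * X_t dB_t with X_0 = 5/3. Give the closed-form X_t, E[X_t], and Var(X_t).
X_t = 5/3 * exp((157/96) t + (1/4) B_t); E[X_t] = 5*exp(5*t/3)/3; Var(X_t) = 25*(exp(t/16) - 1)*exp(10*t/3)/9

For GBM dX = mu X dt + sigma X dB with X_0 = x_0, apply Itô to Y = log X: dY = (mu - sigma^2/2) dt + sigma dB, so Y_t = log(x_0) + (mu - sigma^2/2) t + sigma B_t and hence X_t = x_0 * exp((mu - sigma^2/2) t + sigma B_t).
With mu = 5/3, sigma = 1/4, x_0 = 5/3, this gives:
  X_t = 5/3 * exp((157/96) * t + (1/4) * B_t).
Since sigma*B_t ~ Normal(0, sigma^2 t), E[exp(sigma*B_t)] = exp(sigma^2 t / 2); so E[X_t] = x_0 * exp((mu - sigma^2/2) t) * exp(sigma^2 t / 2) = x_0 * exp(mu t) = 5*exp(5*t/3)/3.
Var(X_t) = E[X_t^2] - (E[X_t])^2 = x_0^2 * exp(2 mu t) * (exp(sigma^2 t) - 1) = 25*(exp(t/16) - 1)*exp(10*t/3)/9.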